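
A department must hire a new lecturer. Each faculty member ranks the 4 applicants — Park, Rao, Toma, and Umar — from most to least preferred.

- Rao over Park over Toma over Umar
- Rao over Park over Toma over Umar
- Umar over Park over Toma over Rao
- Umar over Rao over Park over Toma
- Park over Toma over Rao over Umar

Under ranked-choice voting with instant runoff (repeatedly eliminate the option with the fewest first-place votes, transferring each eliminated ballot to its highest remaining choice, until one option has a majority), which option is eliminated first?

Toma

Round 1: Rao 2, Umar 2, Park 1, Toma 0. Toma has the fewest and is eliminated.
Round 2: Rao 2, Umar 2, Park 1. Park has the fewest and is eliminated.
Round 3: Rao 3, Umar 2. Rao has a majority.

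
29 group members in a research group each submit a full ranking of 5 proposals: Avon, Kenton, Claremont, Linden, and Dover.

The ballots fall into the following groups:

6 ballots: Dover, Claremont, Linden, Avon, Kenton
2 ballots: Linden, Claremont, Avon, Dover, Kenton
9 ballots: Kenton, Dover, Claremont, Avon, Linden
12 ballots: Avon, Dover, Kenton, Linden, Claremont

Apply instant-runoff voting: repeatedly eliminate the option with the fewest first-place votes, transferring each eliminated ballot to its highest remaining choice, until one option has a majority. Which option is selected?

Avon

Round 1: Avon 12, Kenton 9, Dover 6, Linden 2, Claremont 0. Claremont has the fewest and is eliminated.
Round 2: Avon 12, Kenton 9, Dover 6, Linden 2. Linden has the fewest and is eliminated.
Round 3: Avon 14, Kenton 9, Dover 6. Dover has the fewest and is eliminated.
Round 4: Avon 20, Kenton 9. Avon has a majority.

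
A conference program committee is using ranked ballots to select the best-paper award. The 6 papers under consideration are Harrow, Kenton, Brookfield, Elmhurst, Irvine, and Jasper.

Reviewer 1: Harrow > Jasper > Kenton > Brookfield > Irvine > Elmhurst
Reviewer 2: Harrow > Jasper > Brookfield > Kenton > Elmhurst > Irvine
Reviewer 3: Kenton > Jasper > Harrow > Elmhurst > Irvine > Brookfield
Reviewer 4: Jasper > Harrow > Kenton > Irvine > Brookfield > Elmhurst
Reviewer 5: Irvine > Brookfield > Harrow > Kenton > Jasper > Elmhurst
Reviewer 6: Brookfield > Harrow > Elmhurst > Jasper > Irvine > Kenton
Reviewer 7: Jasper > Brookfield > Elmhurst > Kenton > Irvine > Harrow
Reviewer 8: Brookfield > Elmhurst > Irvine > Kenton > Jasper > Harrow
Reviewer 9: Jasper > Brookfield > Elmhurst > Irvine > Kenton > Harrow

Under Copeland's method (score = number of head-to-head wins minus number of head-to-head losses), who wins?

Pairwise results:
  Harrow vs Kenton: Harrow wins 5–4.
  Harrow vs Brookfield: Brookfield wins 5–4.
  Harrow vs Elmhurst: Harrow wins 6–3.
  Harrow vs Irvine: Harrow wins 5–4.
  Harrow vs Jasper: Jasper wins 5–4.
  Kenton vs Brookfield: Brookfield wins 6–3.
  Kenton vs Elmhurst: Kenton wins 5–4.
  Kenton vs Irvine: Kenton wins 5–4.
  Kenton vs Jasper: Jasper wins 6–3.
  Brookfield vs Elmhurst: Brookfield wins 8–1.
  Brookfield vs Irvine: Brookfield wins 6–3.
  Brookfield vs Jasper: Jasper wins 6–3.
  Elmhurst vs Irvine: Elmhurst wins 6–3.
  Elmhurst vs Jasper: Jasper wins 7–2.
  Irvine vs Jasper: Jasper wins 7–2.
Copeland scores (wins − losses):
  Harrow: 3 − 2 = 1
  Kenton: 2 − 3 = -1
  Brookfield: 4 − 1 = 3
  Elmhurst: 1 − 4 = -3
  Irvine: 0 − 5 = -5
  Jasper: 5 − 0 = 5
Jasper has the best Copeland score.

Jasper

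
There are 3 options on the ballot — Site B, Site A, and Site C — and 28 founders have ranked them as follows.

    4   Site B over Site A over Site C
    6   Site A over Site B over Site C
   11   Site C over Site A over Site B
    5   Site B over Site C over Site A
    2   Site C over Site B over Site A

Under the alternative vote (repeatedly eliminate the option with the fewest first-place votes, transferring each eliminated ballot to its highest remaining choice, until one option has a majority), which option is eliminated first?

Site A

Round 1: Site C 13, Site B 9, Site A 6. Site A has the fewest and is eliminated.
Round 2: Site B 15, Site C 13. Site B has a majority.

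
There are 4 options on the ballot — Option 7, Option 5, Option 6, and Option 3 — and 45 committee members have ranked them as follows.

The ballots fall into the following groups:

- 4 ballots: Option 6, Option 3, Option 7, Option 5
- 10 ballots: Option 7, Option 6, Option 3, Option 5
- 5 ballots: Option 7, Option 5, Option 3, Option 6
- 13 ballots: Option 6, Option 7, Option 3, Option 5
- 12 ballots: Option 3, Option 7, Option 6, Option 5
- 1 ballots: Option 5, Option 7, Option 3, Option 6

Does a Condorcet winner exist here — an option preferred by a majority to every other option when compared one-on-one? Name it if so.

Head-to-head results (45 voters total):
Option 7 vs Option 5: Option 7 wins 44–1.
Option 7 vs Option 6: Option 7 wins 28–17.
Option 7 vs Option 3: Option 7 wins 29–16.
Option 5 vs Option 6: Option 6 wins 39–6.
Option 5 vs Option 3: Option 3 wins 39–6.
Option 6 vs Option 3: Option 6 wins 27–18.
Option 7 beats each rival — Option 5 (44–1), Option 6 (28–17), Option 3 (29–16) — so Option 7 is the Condorcet winner.

Option 7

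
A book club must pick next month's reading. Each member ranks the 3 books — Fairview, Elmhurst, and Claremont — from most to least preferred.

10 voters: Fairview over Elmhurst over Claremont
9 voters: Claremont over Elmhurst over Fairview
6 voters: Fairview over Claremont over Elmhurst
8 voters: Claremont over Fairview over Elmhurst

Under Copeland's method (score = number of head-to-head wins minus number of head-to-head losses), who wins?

Claremont

Pairwise results:
  Fairview vs Elmhurst: Fairview wins 24–9.
  Fairview vs Claremont: Claremont wins 17–16.
  Elmhurst vs Claremont: Claremont wins 23–10.
Copeland scores (wins − losses):
  Fairview: 1 − 1 = 0
  Elmhurst: 0 − 2 = -2
  Claremont: 2 − 0 = 2
Claremont has the best Copeland score.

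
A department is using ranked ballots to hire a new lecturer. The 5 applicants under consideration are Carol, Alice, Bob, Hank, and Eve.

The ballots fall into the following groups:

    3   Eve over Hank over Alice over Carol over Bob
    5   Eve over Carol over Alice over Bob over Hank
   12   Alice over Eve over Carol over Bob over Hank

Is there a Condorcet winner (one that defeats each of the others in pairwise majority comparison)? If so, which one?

Alice

Head-to-head results (20 voters total):
Carol vs Alice: Alice wins 15–5.
Carol vs Bob: Carol wins 20–0.
Carol vs Hank: Carol wins 17–3.
Carol vs Eve: Eve wins 20–0.
Alice vs Bob: Alice wins 20–0.
Alice vs Hank: Alice wins 17–3.
Alice vs Eve: Alice wins 12–8.
Bob vs Hank: Bob wins 17–3.
Bob vs Eve: Eve wins 20–0.
Hank vs Eve: Eve wins 20–0.
Alice beats each rival — Carol (15–5), Bob (20–0), Hank (17–3), Eve (12–8) — so Alice is the Condorcet winner.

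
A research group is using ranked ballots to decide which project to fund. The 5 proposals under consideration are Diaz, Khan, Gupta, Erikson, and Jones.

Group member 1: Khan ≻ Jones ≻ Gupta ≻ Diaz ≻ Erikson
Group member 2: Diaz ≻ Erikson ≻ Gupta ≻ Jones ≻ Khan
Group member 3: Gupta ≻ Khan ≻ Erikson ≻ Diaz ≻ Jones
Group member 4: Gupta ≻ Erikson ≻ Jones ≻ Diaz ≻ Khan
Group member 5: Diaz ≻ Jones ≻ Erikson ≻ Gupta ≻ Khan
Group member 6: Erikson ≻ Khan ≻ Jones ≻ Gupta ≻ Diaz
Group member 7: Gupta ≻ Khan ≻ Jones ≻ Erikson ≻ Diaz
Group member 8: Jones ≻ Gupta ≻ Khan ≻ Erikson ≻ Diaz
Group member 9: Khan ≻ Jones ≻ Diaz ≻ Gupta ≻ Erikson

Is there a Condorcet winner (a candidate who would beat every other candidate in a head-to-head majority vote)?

No

Head-to-head results (9 voters total):
Diaz vs Khan: Khan wins 6–3.
Diaz vs Gupta: Gupta wins 6–3.
Diaz vs Erikson: Erikson wins 5–4.
Diaz vs Jones: Jones wins 6–3.
Khan vs Gupta: Gupta wins 6–3.
Khan vs Erikson: Khan wins 5–4.
Khan vs Jones: Khan wins 5–4.
Gupta vs Erikson: Gupta wins 6–3.
Gupta vs Jones: Jones wins 5–4.
Erikson vs Jones: Jones wins 5–4.
No candidate beats all others: Khan beats Jones beats Gupta beats Khan, a majority cycle.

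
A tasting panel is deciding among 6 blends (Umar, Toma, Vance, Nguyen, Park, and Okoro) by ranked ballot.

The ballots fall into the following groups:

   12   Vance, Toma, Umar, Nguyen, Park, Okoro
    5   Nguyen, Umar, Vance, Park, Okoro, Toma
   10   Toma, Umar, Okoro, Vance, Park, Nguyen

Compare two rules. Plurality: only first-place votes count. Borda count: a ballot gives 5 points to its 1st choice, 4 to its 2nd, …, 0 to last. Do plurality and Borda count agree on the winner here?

Plurality first-place counts: Umar 0, Toma 10, Vance 12, Nguyen 5, Park 0, Okoro 0 → Vance.
Borda totals: Umar 96, Toma 98, Vance 95, Nguyen 49, Park 32, Okoro 35 → Toma.
The two rules disagree: plurality picks Vance, Borda picks Toma.

No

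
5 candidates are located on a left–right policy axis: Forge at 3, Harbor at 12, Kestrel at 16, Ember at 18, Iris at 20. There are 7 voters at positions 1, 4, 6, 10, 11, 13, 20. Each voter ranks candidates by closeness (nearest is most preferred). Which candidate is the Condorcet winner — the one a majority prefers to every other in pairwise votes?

Harbor

With single-peaked preferences on a line, the Condorcet winner is the candidate closest to the median voter.
The median voter (position 10) is closest to Harbor at 12.
Check: Harbor vs Iris — voters closer to Harbor: 6 of 7.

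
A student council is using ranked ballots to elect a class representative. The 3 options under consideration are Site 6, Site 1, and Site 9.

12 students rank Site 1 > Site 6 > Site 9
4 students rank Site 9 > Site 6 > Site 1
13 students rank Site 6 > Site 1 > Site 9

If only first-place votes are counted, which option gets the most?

First-place vote totals:
  Site 6: 13
  Site 1: 12
  Site 9: 4
Site 6 has the most first-place votes.

Site 6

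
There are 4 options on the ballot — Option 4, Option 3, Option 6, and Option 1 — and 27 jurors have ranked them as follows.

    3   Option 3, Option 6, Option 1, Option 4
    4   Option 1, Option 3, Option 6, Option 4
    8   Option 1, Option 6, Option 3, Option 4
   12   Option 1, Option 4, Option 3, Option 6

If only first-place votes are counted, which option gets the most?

First-place vote totals:
  Option 4: 0
  Option 3: 3
  Option 6: 0
  Option 1: 24
Option 1 has the most first-place votes.

Option 1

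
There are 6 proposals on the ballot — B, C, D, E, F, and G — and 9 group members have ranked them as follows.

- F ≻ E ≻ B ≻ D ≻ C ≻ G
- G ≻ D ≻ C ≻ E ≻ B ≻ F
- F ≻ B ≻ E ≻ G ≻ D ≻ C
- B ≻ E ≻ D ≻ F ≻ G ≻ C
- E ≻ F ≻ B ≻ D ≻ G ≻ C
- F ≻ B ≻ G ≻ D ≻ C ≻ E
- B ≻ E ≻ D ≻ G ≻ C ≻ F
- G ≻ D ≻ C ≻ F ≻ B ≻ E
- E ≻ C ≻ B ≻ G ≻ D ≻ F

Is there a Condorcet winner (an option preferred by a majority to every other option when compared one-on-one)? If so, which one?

Head-to-head results (9 voters total):
B vs C: B wins 6–3.
B vs D: B wins 7–2.
B vs E: B wins 5–4.
B vs F: F wins 5–4.
B vs G: B wins 7–2.
C vs D: D wins 8–1.
C vs E: E wins 6–3.
C vs F: F wins 5–4.
C vs G: G wins 7–2.
D vs E: E wins 6–3.
D vs F: D wins 5–4.
D vs G: G wins 5–4.
E vs F: E wins 5–4.
E vs G: E wins 6–3.
F vs G: F wins 5–4.
No candidate beats all others: B beats D beats F beats B, a majority cycle.

There is no Condorcet winner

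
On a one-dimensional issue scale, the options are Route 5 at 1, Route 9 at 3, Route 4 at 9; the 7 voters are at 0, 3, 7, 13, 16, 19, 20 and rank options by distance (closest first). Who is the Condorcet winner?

Route 4

With single-peaked preferences on a line, the Condorcet winner is the candidate closest to the median voter.
The median voter (position 13) is closest to Route 4 at 9.
Check: Route 4 vs Route 5 — voters closer to Route 4: 5 of 7.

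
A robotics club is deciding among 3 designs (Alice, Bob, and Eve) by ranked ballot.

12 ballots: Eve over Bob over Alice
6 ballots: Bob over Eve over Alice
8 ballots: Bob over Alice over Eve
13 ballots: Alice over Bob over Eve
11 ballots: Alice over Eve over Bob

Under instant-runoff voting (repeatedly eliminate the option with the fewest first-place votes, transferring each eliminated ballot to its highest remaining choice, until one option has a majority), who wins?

Round 1: Alice 24, Bob 14, Eve 12. Eve has the fewest and is eliminated.
Round 2: Bob 26, Alice 24. Bob has a majority.

Bob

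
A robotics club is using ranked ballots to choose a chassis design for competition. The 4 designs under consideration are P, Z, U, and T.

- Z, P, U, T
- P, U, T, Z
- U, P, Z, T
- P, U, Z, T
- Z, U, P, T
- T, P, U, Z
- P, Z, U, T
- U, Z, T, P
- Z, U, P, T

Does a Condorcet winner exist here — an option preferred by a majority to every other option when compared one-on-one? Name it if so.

P

Head-to-head results (9 voters total):
P vs Z: P wins 5–4.
P vs U: P wins 5–4.
P vs T: P wins 7–2.
Z vs U: U wins 5–4.
Z vs T: Z wins 7–2.
U vs T: U wins 8–1.
P beats each rival — Z (5–4), U (5–4), T (7–2) — so P is the Condorcet winner.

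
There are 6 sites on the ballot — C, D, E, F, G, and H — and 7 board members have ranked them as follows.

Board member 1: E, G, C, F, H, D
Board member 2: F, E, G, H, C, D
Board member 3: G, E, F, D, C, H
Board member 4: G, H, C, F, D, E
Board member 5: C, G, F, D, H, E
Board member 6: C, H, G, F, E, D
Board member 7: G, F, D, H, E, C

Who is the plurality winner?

G

First-place vote totals:
  C: 2
  D: 0
  E: 1
  F: 1
  G: 3
  H: 0
G has the most first-place votes.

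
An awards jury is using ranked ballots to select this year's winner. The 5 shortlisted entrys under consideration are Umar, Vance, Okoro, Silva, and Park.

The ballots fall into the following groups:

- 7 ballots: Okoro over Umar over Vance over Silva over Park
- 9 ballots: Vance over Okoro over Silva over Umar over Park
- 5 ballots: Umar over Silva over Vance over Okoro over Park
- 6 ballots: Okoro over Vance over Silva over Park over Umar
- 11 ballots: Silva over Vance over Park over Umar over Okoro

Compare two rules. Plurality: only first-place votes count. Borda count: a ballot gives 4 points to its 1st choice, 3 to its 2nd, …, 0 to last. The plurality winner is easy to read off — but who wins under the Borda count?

Plurality first-place counts: Umar 5, Vance 9, Okoro 13, Silva 11, Park 0 → Okoro.
Borda totals: Umar 61, Vance 111, Okoro 84, Silva 96, Park 28 → Vance.

Vance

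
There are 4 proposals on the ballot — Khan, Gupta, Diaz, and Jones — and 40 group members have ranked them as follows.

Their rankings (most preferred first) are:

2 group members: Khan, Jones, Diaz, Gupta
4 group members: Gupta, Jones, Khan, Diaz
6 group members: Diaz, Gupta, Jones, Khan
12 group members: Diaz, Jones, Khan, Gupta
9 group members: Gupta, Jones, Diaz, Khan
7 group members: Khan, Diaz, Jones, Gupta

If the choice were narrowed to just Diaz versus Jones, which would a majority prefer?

Diaz

Ballots ranking Diaz above Jones: 6+12+7 = 25.
Ballots ranking Jones above Diaz: 2+4+9 = 15.
Diaz wins the head-to-head, 25–15.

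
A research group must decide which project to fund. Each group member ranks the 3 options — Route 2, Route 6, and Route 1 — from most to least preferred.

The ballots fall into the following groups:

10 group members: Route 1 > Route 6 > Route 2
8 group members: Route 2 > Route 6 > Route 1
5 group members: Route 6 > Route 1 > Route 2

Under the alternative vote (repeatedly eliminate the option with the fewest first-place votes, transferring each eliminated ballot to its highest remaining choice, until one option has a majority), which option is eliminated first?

Route 6

Round 1: Route 1 10, Route 2 8, Route 6 5. Route 6 has the fewest and is eliminated.
Round 2: Route 1 15, Route 2 8. Route 1 has a majority.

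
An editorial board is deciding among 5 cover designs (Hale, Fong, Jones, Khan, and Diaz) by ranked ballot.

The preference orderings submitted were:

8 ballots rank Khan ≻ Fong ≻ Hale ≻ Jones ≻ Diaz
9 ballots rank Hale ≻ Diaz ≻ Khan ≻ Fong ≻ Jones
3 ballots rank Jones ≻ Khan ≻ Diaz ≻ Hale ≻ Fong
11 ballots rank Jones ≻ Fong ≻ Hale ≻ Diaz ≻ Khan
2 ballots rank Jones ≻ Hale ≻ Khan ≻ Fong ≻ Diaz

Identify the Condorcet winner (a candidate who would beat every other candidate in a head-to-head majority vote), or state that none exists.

Head-to-head results (33 voters total):
Hale vs Fong: Fong wins 19–14.
Hale vs Jones: Hale wins 17–16.
Hale vs Khan: Hale wins 22–11.
Hale vs Diaz: Hale wins 30–3.
Fong vs Jones: Fong wins 17–16.
Fong vs Khan: Khan wins 22–11.
Fong vs Diaz: Fong wins 21–12.
Jones vs Khan: Khan wins 17–16.
Jones vs Diaz: Jones wins 24–9.
Khan vs Diaz: Diaz wins 20–13.
No candidate beats all others: Hale beats Khan beats Fong beats Hale, a majority cycle.

There is no Condorcet winner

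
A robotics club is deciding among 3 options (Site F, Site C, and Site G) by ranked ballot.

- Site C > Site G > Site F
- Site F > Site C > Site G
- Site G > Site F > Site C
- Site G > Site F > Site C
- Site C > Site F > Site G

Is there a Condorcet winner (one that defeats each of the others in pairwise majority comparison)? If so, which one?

Head-to-head results (5 voters total):
Site F vs Site C: Site F wins 3–2.
Site F vs Site G: Site G wins 3–2.
Site C vs Site G: Site C wins 3–2.
No candidate beats all others: Site F beats Site C beats Site G beats Site F, a majority cycle.

No Condorcet winner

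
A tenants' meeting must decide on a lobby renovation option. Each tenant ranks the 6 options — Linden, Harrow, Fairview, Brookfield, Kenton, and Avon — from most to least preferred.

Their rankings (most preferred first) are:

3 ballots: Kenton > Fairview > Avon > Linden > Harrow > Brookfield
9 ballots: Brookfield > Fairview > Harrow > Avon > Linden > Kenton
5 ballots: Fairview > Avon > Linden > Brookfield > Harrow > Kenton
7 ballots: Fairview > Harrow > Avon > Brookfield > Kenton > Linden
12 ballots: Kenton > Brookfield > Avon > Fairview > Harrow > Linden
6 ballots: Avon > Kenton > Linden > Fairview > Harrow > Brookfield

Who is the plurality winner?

Kenton

First-place vote totals:
  Linden: 0
  Harrow: 0
  Fairview: 12
  Brookfield: 9
  Kenton: 15
  Avon: 6
Kenton has the most first-place votes.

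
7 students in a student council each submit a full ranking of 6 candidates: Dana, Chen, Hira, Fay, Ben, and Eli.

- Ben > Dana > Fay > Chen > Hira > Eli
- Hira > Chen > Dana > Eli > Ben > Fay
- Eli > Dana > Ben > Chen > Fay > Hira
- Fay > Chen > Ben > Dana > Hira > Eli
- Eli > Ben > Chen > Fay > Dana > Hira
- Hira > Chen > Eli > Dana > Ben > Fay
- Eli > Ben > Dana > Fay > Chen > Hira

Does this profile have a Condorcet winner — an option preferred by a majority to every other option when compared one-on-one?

Head-to-head results (7 voters total):
Dana vs Chen: Chen wins 4–3.
Dana vs Hira: Dana wins 5–2.
Dana vs Fay: Dana wins 5–2.
Dana vs Ben: Ben wins 4–3.
Dana vs Eli: Eli wins 4–3.
Chen vs Hira: Chen wins 5–2.
Chen vs Fay: Chen wins 4–3.
Chen vs Ben: Ben wins 4–3.
Chen vs Eli: Chen wins 4–3.
Hira vs Fay: Fay wins 5–2.
Hira vs Ben: Ben wins 5–2.
Hira vs Eli: Hira wins 4–3.
Fay vs Ben: Ben wins 6–1.
Fay vs Eli: Eli wins 5–2.
Ben vs Eli: Eli wins 5–2.
No candidate beats all others: Dana beats Hira beats Eli beats Dana, a majority cycle.

No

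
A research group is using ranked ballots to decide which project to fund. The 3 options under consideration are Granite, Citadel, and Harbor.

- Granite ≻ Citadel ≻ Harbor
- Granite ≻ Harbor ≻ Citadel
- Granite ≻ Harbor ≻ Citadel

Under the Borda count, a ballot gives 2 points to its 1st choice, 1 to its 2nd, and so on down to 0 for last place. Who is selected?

Granite

Borda scores:
  Granite: 2 + 2 + 2 = 6
  Citadel: 1 + 0 + 0 = 1
  Harbor: 0 + 1 + 1 = 2
Granite has the highest total.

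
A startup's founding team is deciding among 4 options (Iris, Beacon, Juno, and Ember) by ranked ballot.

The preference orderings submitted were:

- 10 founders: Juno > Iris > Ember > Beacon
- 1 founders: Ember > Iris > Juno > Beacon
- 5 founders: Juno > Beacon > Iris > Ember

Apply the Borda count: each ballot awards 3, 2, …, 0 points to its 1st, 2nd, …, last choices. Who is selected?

Borda scores:
  Iris: 10·2 + 2 + 5·1 = 27
  Beacon: 10·0 + 0 + 5·2 = 10
  Juno: 10·3 + 1 + 5·3 = 46
  Ember: 10·1 + 3 + 5·0 = 13
Juno has the highest total.

Juno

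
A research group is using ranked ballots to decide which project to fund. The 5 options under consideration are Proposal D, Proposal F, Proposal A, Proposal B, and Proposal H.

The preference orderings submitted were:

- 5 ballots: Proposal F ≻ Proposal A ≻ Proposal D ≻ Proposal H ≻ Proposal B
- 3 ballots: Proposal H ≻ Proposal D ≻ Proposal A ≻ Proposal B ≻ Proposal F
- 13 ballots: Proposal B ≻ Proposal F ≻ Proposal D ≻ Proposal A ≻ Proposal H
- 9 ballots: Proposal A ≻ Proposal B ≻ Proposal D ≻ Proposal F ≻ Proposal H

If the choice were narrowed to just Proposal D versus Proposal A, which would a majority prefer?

Proposal D

Ballots ranking Proposal D above Proposal A: 3+13 = 16.
Ballots ranking Proposal A above Proposal D: 5+9 = 14.
Proposal D wins the head-to-head, 16–14.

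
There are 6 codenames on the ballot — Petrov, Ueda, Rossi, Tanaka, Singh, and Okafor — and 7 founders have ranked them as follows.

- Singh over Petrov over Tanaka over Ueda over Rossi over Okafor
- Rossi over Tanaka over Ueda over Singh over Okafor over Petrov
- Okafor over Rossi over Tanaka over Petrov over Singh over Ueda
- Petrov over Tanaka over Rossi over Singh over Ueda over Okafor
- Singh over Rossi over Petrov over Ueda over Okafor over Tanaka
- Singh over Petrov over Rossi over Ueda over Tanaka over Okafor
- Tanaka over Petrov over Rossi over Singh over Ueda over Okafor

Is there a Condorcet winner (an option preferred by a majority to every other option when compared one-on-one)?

Head-to-head results (7 voters total):
Petrov vs Ueda: Petrov wins 6–1.
Petrov vs Rossi: Petrov wins 4–3.
Petrov vs Tanaka: Petrov wins 4–3.
Petrov vs Singh: Singh wins 4–3.
Petrov vs Okafor: Petrov wins 5–2.
Ueda vs Rossi: Rossi wins 6–1.
Ueda vs Tanaka: Tanaka wins 5–2.
Ueda vs Singh: Singh wins 6–1.
Ueda vs Okafor: Ueda wins 6–1.
Rossi vs Tanaka: Rossi wins 4–3.
Rossi vs Singh: Rossi wins 4–3.
Rossi vs Okafor: Rossi wins 6–1.
Tanaka vs Singh: Tanaka wins 4–3.
Tanaka vs Okafor: Tanaka wins 5–2.
Singh vs Okafor: Singh wins 6–1.
No candidate beats all others: Petrov beats Rossi beats Singh beats Petrov, a majority cycle.

No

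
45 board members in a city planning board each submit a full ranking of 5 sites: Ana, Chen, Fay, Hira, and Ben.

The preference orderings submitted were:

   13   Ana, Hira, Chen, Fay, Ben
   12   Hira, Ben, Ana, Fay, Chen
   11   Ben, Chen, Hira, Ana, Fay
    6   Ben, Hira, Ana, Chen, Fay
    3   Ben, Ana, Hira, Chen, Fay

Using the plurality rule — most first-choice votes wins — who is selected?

First-place vote totals:
  Ana: 13
  Chen: 0
  Fay: 0
  Hira: 12
  Ben: 20
Ben has the most first-place votes.

Ben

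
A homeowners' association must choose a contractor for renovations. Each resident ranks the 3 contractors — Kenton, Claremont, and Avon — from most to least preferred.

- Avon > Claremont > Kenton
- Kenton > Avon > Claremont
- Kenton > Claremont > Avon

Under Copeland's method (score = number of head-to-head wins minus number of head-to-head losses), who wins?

Pairwise results:
  Kenton vs Claremont: Kenton wins 2–1.
  Kenton vs Avon: Kenton wins 2–1.
  Claremont vs Avon: Avon wins 2–1.
Copeland scores (wins − losses):
  Kenton: 2 − 0 = 2
  Claremont: 0 − 2 = -2
  Avon: 1 − 1 = 0
Kenton has the best Copeland score.

Kenton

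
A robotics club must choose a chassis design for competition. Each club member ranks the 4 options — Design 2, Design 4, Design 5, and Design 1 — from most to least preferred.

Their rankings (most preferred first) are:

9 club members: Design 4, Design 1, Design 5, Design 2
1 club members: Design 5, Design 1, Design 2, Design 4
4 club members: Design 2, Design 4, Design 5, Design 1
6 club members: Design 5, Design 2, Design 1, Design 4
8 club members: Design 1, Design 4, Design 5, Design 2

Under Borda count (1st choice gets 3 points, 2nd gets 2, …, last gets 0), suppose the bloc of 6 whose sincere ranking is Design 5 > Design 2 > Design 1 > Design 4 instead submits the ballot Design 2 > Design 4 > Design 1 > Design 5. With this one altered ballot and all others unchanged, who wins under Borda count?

Design 4

Borda totals with the altered ballot: Design 2 31, Design 4 63, Design 5 24, Design 1 50.
The winner is unchanged: still Design 4.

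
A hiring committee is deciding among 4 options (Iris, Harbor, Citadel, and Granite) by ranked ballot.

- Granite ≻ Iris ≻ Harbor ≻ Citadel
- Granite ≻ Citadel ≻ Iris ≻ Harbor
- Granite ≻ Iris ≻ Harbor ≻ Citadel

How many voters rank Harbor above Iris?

Ballots ranking Harbor above Iris: 0.
Ballots ranking Iris above Harbor: 3.
So 0 of 3 voters prefer Harbor to Iris.

0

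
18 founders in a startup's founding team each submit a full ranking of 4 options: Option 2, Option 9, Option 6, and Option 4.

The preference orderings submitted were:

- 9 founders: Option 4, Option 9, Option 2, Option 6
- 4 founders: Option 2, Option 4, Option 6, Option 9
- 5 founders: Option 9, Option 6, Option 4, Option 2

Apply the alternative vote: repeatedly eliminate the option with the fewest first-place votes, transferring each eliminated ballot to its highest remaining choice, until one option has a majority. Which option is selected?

Round 1: Option 4 9, Option 9 5, Option 2 4, Option 6 0. Option 6 has the fewest and is eliminated.
Round 2: Option 4 9, Option 9 5, Option 2 4. Option 2 has the fewest and is eliminated.
Round 3: Option 4 13, Option 9 5. Option 4 has a majority.

Option 4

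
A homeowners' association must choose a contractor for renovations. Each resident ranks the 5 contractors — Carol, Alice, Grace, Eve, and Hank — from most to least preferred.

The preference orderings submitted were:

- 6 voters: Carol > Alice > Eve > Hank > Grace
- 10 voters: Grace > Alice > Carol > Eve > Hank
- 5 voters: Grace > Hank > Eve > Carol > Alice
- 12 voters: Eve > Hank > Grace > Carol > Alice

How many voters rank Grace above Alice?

Ballots ranking Grace above Alice: 10+5+12 = 27.
Ballots ranking Alice above Grace: 6.
So 27 of 33 voters prefer Grace to Alice.

27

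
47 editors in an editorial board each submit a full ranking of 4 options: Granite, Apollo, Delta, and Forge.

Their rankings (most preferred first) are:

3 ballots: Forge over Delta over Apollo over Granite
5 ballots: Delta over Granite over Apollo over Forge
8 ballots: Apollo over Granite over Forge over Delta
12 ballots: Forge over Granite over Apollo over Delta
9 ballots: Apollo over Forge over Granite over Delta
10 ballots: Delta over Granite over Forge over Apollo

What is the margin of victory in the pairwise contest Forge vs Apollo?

3

Ballots ranking Forge above Apollo: 3+12+10 = 25.
Ballots ranking Apollo above Forge: 5+8+9 = 22.
Forge wins 25–22, a margin of 3.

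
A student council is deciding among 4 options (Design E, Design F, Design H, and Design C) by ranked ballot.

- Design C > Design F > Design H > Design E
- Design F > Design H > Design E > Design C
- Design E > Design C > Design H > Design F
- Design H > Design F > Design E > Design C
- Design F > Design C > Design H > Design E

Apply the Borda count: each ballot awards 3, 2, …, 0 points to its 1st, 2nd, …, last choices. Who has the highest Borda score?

Borda scores:
  Design E: 0 + 1 + 3 + 1 + 0 = 5
  Design F: 2 + 3 + 0 + 2 + 3 = 10
  Design H: 1 + 2 + 1 + 3 + 1 = 8
  Design C: 3 + 0 + 2 + 0 + 2 = 7
Design F has the highest total.

Design F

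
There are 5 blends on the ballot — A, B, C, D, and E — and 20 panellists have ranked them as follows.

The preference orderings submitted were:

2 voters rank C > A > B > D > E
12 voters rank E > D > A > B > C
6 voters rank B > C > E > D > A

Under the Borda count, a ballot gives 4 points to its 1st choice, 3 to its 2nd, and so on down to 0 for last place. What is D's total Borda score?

44

Borda scores:
  A: 2·3 + 12·2 + 6·0 = 30
  B: 2·2 + 12·1 + 6·4 = 40
  C: 2·4 + 12·0 + 6·3 = 26
  D: 2·1 + 12·3 + 6·1 = 44
  E: 2·0 + 12·4 + 6·2 = 60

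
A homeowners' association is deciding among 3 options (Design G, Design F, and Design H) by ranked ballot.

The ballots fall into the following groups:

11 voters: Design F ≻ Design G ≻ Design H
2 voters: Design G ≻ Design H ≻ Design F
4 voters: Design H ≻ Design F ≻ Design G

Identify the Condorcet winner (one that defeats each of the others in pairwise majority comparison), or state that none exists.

Head-to-head results (17 voters total):
Design G vs Design F: Design F wins 15–2.
Design G vs Design H: Design G wins 13–4.
Design F vs Design H: Design F wins 11–6.
Design F beats each rival — Design G (15–2), Design H (11–6) — so Design F is the Condorcet winner.

Design F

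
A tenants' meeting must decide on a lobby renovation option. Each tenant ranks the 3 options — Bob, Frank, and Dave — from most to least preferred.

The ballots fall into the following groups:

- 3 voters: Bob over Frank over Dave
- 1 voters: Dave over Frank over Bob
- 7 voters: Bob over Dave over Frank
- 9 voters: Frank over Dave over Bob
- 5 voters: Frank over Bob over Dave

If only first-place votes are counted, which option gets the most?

Frank

First-place vote totals:
  Bob: 10
  Frank: 14
  Dave: 1
Frank has the most first-place votes.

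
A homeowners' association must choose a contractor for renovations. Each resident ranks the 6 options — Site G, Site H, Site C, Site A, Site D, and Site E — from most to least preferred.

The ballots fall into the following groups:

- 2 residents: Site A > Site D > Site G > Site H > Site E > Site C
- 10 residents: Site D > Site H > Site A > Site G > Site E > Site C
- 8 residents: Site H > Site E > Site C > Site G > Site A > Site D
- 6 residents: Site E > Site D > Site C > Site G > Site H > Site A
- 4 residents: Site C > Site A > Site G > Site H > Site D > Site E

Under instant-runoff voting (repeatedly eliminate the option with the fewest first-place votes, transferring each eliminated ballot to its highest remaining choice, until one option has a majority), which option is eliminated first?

Round 1: Site D 10, Site H 8, Site E 6, Site C 4, Site A 2, Site G 0. Site G has the fewest and is eliminated.
Round 2: Site D 10, Site H 8, Site E 6, Site C 4, Site A 2. Site A has the fewest and is eliminated.
Round 3: Site D 12, Site H 8, Site E 6, Site C 4. Site C has the fewest and is eliminated.
Round 4: Site H 12, Site D 12, Site E 6. Site E has the fewest and is eliminated.
Round 5: Site D 18, Site H 12. Site D has a majority.

Site G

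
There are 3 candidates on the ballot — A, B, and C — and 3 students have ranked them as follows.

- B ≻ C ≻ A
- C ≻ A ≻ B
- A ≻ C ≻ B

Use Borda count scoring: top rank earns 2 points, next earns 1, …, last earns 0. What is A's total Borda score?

Borda scores:
  A: 0 + 1 + 2 = 3
  B: 2 + 0 + 0 = 2
  C: 1 + 2 + 1 = 4

3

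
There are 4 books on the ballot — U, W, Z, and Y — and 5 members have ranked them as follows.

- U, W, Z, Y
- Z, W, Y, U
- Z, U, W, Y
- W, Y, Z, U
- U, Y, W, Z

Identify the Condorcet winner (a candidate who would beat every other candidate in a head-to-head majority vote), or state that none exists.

Head-to-head results (5 voters total):
U vs W: U wins 3–2.
U vs Z: Z wins 3–2.
U vs Y: U wins 3–2.
W vs Z: W wins 3–2.
W vs Y: W wins 4–1.
Z vs Y: Z wins 3–2.
No candidate beats all others: U beats W beats Z beats U, a majority cycle.

There is no Condorcet winner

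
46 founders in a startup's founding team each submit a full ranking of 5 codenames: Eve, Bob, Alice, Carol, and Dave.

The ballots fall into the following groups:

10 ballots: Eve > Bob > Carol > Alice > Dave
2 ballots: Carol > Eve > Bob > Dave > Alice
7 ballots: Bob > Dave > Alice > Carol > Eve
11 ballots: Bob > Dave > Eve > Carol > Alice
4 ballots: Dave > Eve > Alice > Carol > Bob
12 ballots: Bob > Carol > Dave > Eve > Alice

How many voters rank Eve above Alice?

Ballots ranking Eve above Alice: 10+2+11+4+12 = 39.
Ballots ranking Alice above Eve: 7.
So 39 of 46 voters prefer Eve to Alice.

39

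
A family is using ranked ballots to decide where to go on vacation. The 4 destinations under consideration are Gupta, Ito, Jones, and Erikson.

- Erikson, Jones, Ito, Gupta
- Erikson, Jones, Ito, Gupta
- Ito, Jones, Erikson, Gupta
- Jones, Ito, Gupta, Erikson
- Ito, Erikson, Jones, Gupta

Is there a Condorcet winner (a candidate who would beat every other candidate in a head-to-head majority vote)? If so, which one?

None — there is no Condorcet winner

Head-to-head results (5 voters total):
Gupta vs Ito: Ito wins 5–0.
Gupta vs Jones: Jones wins 5–0.
Gupta vs Erikson: Erikson wins 4–1.
Ito vs Jones: Jones wins 3–2.
Ito vs Erikson: Ito wins 3–2.
Jones vs Erikson: Erikson wins 3–2.
No candidate beats all others: Ito beats Erikson beats Jones beats Ito, a majority cycle.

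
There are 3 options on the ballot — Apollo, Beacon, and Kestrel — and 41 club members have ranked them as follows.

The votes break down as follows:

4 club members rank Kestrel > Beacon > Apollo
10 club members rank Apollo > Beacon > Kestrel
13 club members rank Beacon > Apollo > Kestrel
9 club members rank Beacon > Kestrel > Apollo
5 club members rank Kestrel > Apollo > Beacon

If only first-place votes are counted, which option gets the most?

Beacon

First-place vote totals:
  Apollo: 10
  Beacon: 22
  Kestrel: 9
Beacon has the most first-place votes.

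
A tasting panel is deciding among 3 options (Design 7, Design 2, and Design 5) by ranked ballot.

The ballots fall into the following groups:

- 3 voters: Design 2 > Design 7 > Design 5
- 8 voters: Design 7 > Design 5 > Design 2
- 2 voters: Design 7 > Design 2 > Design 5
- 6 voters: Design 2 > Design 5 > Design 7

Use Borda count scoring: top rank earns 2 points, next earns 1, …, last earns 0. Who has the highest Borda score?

Design 7

Borda scores:
  Design 7: 3·1 + 8·2 + 2·2 + 6·0 = 23
  Design 2: 3·2 + 8·0 + 2·1 + 6·2 = 20
  Design 5: 3·0 + 8·1 + 2·0 + 6·1 = 14
Design 7 has the highest total.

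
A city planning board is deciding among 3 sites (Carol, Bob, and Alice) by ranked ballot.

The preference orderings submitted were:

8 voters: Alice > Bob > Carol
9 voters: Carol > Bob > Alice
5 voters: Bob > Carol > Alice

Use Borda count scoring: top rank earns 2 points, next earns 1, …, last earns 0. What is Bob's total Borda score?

27

Borda scores:
  Carol: 8·0 + 9·2 + 5·1 = 23
  Bob: 8·1 + 9·1 + 5·2 = 27
  Alice: 8·2 + 9·0 + 5·0 = 16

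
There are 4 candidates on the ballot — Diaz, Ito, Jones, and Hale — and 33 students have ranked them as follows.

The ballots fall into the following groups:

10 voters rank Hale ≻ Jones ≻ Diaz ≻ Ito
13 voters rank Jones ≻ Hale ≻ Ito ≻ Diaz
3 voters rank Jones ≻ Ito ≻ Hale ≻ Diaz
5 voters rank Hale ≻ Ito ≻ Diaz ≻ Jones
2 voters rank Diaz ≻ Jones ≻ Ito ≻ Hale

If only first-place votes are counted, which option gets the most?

First-place vote totals:
  Diaz: 2
  Ito: 0
  Jones: 16
  Hale: 15
Jones has the most first-place votes.

Jones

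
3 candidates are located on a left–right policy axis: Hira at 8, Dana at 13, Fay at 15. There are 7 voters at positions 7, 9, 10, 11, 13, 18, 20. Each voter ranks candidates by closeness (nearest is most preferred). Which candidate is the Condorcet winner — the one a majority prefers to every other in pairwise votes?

Dana

With single-peaked preferences on a line, the Condorcet winner is the candidate closest to the median voter.
The median voter (position 11) is closest to Dana at 13.
Check: Dana vs Fay — voters closer to Dana: 5 of 7.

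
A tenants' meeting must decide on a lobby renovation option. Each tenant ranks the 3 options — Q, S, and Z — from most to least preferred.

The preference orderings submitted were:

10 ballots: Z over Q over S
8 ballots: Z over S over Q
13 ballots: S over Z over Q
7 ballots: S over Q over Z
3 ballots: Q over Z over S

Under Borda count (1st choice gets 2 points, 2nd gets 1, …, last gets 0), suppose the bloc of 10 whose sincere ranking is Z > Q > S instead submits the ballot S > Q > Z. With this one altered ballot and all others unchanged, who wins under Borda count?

S

Borda totals with the altered ballot: Q 23, S 68, Z 32.
The switch changes the winner from Z to S.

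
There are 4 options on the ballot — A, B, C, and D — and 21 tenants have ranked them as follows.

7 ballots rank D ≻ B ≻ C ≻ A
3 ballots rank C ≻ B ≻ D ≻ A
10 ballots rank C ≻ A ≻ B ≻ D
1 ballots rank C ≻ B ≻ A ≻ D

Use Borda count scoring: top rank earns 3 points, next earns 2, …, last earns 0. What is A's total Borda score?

Borda scores:
  A: 7·0 + 3·0 + 10·2 + 1 = 21
  B: 7·2 + 3·2 + 10·1 + 2 = 32
  C: 7·1 + 3·3 + 10·3 + 3 = 49
  D: 7·3 + 3·1 + 10·0 + 0 = 24

21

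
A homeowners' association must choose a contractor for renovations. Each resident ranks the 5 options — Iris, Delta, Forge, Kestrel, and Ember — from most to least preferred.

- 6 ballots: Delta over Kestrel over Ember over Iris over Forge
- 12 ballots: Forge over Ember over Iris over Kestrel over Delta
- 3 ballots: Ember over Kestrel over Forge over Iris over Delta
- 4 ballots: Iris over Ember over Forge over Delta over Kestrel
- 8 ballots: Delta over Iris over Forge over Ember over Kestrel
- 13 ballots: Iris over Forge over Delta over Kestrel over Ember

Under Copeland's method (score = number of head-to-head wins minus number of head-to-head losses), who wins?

Pairwise results:
  Iris vs Delta: Iris wins 32–14.
  Iris vs Forge: Iris wins 31–15.
  Iris vs Kestrel: Iris wins 37–9.
  Iris vs Ember: Iris wins 25–21.
  Delta vs Forge: Forge wins 32–14.
  Delta vs Kestrel: Delta wins 31–15.
  Delta vs Ember: Delta wins 27–19.
  Forge vs Kestrel: Forge wins 37–9.
  Forge vs Ember: Forge wins 33–13.
  Kestrel vs Ember: Ember wins 27–19.
Copeland scores (wins − losses):
  Iris: 4 − 0 = 4
  Delta: 2 − 2 = 0
  Forge: 3 − 1 = 2
  Kestrel: 0 − 4 = -4
  Ember: 1 − 3 = -2
Iris has the best Copeland score.

Iris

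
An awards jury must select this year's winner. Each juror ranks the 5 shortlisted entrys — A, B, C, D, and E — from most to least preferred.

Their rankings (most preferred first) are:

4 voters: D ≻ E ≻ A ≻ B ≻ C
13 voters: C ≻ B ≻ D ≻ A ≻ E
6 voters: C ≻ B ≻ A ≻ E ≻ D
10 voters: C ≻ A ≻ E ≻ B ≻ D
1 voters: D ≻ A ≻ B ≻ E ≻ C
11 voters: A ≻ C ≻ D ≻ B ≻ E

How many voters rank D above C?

Ballots ranking D above C: 4+1 = 5.
Ballots ranking C above D: 13+6+10+11 = 40.
So 5 of 45 voters prefer D to C.

5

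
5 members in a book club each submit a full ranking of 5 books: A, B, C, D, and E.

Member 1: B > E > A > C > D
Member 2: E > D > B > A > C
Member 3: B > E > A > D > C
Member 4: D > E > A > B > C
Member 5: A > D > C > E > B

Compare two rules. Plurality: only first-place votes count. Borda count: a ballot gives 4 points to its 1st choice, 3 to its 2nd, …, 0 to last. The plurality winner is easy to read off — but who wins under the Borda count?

Plurality first-place counts: A 1, B 2, C 0, D 1, E 1 → B.
Borda totals: A 11, B 11, C 3, D 11, E 14 → E.

E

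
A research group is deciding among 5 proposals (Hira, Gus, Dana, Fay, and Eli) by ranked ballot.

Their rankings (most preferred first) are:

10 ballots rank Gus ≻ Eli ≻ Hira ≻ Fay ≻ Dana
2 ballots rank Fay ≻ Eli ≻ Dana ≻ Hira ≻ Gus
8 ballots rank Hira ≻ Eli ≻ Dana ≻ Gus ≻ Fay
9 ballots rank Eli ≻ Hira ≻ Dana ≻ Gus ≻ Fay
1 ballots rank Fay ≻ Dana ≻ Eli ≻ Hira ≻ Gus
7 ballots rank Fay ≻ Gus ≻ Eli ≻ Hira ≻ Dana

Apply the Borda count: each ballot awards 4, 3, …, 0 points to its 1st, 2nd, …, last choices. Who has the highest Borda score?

Borda scores:
  Hira: 10·2 + 2·1 + 8·4 + 9·3 + 1 + 7·1 = 89
  Gus: 10·4 + 2·0 + 8·1 + 9·1 + 0 + 7·3 = 78
  Dana: 10·0 + 2·2 + 8·2 + 9·2 + 3 + 7·0 = 41
  Fay: 10·1 + 2·4 + 8·0 + 9·0 + 4 + 7·4 = 50
  Eli: 10·3 + 2·3 + 8·3 + 9·4 + 2 + 7·2 = 112
Eli has the highest total.

Eli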